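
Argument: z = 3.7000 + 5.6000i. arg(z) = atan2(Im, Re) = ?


Re = 3.7, Im = 5.6
arg = atan2(5.6, 3.7) = 56.5467 degrees

arg(z) = 56.5467 degrees


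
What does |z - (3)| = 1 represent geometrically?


|z - z0| = r is a circle with center z0 and radius r.
Center = (3, 0), radius = 1

Circle with center (3, 0) and radius 1


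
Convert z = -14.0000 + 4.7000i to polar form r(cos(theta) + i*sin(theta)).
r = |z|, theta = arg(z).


r = sqrt(196+22.09) = sqrt(218.09) = 14.7679
theta = atan2(4.7, -14) = 161.4424 degrees

r = 14.7679, theta = 161.4424 degrees


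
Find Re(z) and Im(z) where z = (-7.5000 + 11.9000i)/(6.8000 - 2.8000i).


Multiply by conjugate: (-7.5000 + 11.9000i)(6.8000 + 2.8000i) / (6.8^2 + (-2.8)^2)
Numerator real = -7.5*6.8 + 11.9*(-2.8) = -84.32
Numerator imag = 11.9*6.8 - (-7.5)*(-2.8) = 59.92
Denominator = 54.08
Re(z) = -84.32/54.08 = -1.5592
Im(z) = 59.92/54.08 = 1.1080

Re(z) = -1.5592, Im(z) = 1.1080


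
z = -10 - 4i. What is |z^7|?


|z| = sqrt(100+16) = sqrt(116) = 10.7703
|z^7| = |z|^7 = (sqrt(116))^7 = 116^3 * sqrt(116) = 1560896*sqrt(116)

|z^7| = 1560896*sqrt(116) ≈ 16811364.4136


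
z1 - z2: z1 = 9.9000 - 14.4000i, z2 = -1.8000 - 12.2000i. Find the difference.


Real: 9.9 + 1.8 = 11.7
Imag: -14.4 + 12.2 = -2.2

11.7000 - 2.2000i


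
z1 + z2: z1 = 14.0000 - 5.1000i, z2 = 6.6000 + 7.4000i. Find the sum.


Real: 14 + 6.6 = 20.6
Imag: -5.1 + 7.4 = 2.3

20.6000 + 2.3000i


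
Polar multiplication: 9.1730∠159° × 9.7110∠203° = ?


r = 9.1730 * 9.7110 = 89.0790
theta = 159° + 203° = 362° = 2° (mod 360)

89.0790 cis(2°)


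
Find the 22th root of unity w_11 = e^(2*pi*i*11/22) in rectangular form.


Angle = 360*11/22 = 180°
a = cos(180°) = -1.0000
b = sin(180°) = 0

-1.0000 + 0i


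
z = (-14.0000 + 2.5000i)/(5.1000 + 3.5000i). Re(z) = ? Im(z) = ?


Multiply by conjugate: (-14.0000 + 2.5000i)(5.1000 - 3.5000i) / (5.1^2 + 3.5^2)
Numerator real = -14*5.1 + 2.5*3.5 = -62.65
Numerator imag = 2.5*5.1 - (-14)*3.5 = 61.75
Denominator = 38.26
Re(z) = -62.65/38.26 = -1.6375
Im(z) = 61.75/38.26 = 1.6140

Re(z) = -1.6375, Im(z) = 1.6140


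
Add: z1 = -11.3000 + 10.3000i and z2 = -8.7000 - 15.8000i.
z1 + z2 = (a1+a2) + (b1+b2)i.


Real: -11.3 - 8.7 = -20
Imag: 10.3 - 15.8 = -5.5

-20.0000 - 5.5000i


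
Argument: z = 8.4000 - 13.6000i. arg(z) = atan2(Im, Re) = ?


Re = 8.4, Im = -13.6
arg = atan2(-13.6, 8.4) = -58.2986 degrees

arg(z) = -58.2986 degrees


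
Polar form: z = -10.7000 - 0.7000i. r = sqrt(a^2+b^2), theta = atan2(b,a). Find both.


r = sqrt(114.49+0.49) = sqrt(114.98) = 10.7229
theta = atan2(-0.7, -10.7) = -176.2570 degrees

r = 10.7229, theta = -176.2570 degrees


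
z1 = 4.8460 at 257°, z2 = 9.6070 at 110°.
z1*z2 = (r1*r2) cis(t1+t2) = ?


r = 4.8460 * 9.6070 = 46.5555
theta = 257° + 110° = 367° = 7° (mod 360)

46.5555 cis(7°)


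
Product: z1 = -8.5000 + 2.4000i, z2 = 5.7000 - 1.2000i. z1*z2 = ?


Real = -8.5*5.7 - 2.4*(-1.2) = -48.45 - (-2.88) = -45.57
Imag = -8.5*(-1.2) + 5.7*2.4 = 10.2 + 13.68 = 23.88

-45.5700 + 23.8800i


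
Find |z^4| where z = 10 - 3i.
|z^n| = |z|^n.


|z| = sqrt(100+9) = sqrt(109) = 10.4403
|z^4| = |z|^4 = (sqrt(109))^4 = 109^2 = 11881

|z^4| = 11881


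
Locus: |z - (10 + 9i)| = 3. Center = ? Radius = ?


|z - z0| = r is a circle with center z0 and radius r.
Center = (10, 9), radius = 3

Circle with center (10, 9) and radius 3


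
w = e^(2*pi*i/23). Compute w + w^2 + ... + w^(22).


With w = e^(2*pi*i/23), all 23 of the 23th roots of unity w^0 = 1, w, ..., w^(22) sum to 0: 1 + w + ... + w^(22) = (1 - w^23)/(1 - w) = 0 since w^23 = 1, w ≠ 1.
Removing the root 1: w + w^2 + ... + w^(22) = 0 - 1 = -1

Sum = -1


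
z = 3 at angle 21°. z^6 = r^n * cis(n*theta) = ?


r^6 = 3^6 = 729
n*theta = 6*21° = 126° = 126° (mod 360)
a = 729*cos(126°) = -428.4954
b = 729*sin(126°) = 589.7734

729 cis(126°) = -428.4954 + 589.7734i


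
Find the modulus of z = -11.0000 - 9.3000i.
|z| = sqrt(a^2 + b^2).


|z| = sqrt((-11)^2 + (-9.3)^2) = sqrt(121 + 86.49) = sqrt(207.49) = 14.4045

|z| = 14.4045


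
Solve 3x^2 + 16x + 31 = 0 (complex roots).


disc = 16^2 - 4*3*31 = 256 - 372 = -116
sqrt(|disc|) = sqrt(116) = 10.7703
Real part = -16/(2*3) = -2.6667
Imag part = 10.7703/(2*3) = 1.7951

-2.6667 ± 1.7951i


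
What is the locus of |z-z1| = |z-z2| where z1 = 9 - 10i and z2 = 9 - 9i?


Equal distances means the locus is the perpendicular bisector of z1 and z2.
Midpoint = ((9+9)/2, (-10+(-9))/2) = (9.0000, -9.5000)

Perpendicular bisector through (9.0000, -9.5000)


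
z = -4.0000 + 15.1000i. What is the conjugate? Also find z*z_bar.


z_bar = -4.0000 - 15.1000i
z*z_bar = (-4)^2 + 15.1^2 = 16 + 228.01 = 244.01

z_bar = -4.0000 - 15.1000i, z*z_bar = 244.01


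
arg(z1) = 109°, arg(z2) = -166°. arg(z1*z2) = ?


arg(z1*z2) = 109° - 166° = -57°
Normalized to (-180°, 180°]: -57°

-57°


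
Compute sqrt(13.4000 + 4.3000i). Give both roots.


|z| = sqrt(179.56+18.49) = 14.0730
sqrt((|z|+a)/2) = sqrt((14.0730+13.4)/2) = sqrt(13.7365) = 3.7063
sqrt((|z|-a)/2) = sqrt((14.0730-13.4)/2) = sqrt(0.3365) = 0.5801

±(3.7063 + 0.5801i) i.e. 3.7063 + 0.5801i and -3.7063 - 0.5801i


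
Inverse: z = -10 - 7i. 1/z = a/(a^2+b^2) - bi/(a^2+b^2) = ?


|z|^2 = 100+49 = 149
1/z = (-10 + 7i)/149

1/z = -0.0671 + 0.0470i


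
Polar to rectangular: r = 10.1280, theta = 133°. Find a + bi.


a = 10.1280*cos(133°) = 10.1280*(-0.682) = -6.9073
b = 10.1280*sin(133°) = 10.1280*0.731354 = 7.4072

-6.9073 + 7.4072i


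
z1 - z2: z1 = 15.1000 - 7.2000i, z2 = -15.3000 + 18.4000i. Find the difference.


Real: 15.1 + 15.3 = 30.4
Imag: -7.2 - 18.4 = -25.6

30.4000 - 25.6000i


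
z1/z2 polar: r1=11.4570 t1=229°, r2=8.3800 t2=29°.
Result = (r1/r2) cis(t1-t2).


r = 11.4570 / 8.3800 = 1.3672
theta = 229° - 29° = 200° = 200° (mod 360)

1.3672 cis(200°)


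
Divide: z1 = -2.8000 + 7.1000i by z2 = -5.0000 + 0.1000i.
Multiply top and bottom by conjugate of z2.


Conjugate of z2 = -5.0000 - 0.1000i
Numerator: (-2.8000 + 7.1000i)(-5.0000 - 0.1000i) = 14.7100 - 35.2200i
Denominator: (-5)^2 + 0.1^2 = 25.01
Result = (14.7100 - 35.2200i)/25.01

0.5882 - 1.4082i


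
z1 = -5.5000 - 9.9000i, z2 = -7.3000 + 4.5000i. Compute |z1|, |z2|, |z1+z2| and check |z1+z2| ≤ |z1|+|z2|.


|z1| = sqrt((-5.5)^2 + (-9.9)^2) = sqrt(128.26) = 11.3252
|z2| = sqrt((-7.3)^2 + 4.5^2) = sqrt(73.54) = 8.5755
z1+z2 = -12.8000 - 5.4000i
|z1+z2| = sqrt(193) = 13.8924
|z1|+|z2| = 11.3252 + 8.5755 = 19.9007

|z1+z2| = 13.8924 ≤ |z1|+|z2| = 19.9007 (verified)


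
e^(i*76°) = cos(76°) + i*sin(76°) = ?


cos(76°) = 0.2419
sin(76°) = 0.9703

e^(i*76°) = 0.2419 + 0.9703i


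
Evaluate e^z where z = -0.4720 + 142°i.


e^-0.4720 = 0.62375
cos(142°) = -0.788
sin(142°) = 0.6157
Real = 0.62375*(-0.788) = -0.4915
Imag = 0.62375*0.6157 = 0.3840

-0.4915 + 0.3840i


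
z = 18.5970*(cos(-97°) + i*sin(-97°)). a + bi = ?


a = 18.5970*cos(-97°) = 18.5970*(-0.12187) = -2.2664
b = 18.5970*sin(-97°) = 18.5970*(-0.992546) = -18.4584

-2.2664 - 18.4584i


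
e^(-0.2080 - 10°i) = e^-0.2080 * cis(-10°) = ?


e^-0.2080 = 0.8122
cos(-10°) = 0.9848
sin(-10°) = -0.1736
Real = 0.8122*0.9848 = 0.7999
Imag = 0.8122*(-0.1736) = -0.1410

0.7999 - 0.1410i


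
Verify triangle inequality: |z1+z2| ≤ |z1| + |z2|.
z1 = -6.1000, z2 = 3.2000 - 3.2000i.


|z1| = sqrt((-6.1)^2 + 0^2) = sqrt(37.21) = 6.1000
|z2| = sqrt(3.2^2 + (-3.2)^2) = sqrt(20.48) = 4.5255
z1+z2 = -2.9000 - 3.2000i
|z1+z2| = sqrt(18.65) = 4.3186
|z1|+|z2| = 6.1000 + 4.5255 = 10.6255

|z1+z2| = 4.3186 ≤ |z1|+|z2| = 10.6255 (verified)


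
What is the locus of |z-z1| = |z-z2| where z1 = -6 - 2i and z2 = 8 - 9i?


Equal distances means the locus is the perpendicular bisector of z1 and z2.
Midpoint = ((-6+8)/2, (-2+(-9))/2) = (1.0000, -5.5000)

Perpendicular bisector through (1.0000, -5.5000)


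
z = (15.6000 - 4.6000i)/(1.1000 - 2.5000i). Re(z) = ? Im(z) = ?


Multiply by conjugate: (15.6000 - 4.6000i)(1.1000 + 2.5000i) / (1.1^2 + (-2.5)^2)
Numerator real = 15.6*1.1 - (4.6)*(-2.5) = 28.66
Numerator imag = -4.6*1.1 - 15.6*(-2.5) = 33.94
Denominator = 7.46
Re(z) = 28.66/7.46 = 3.8418
Im(z) = 33.94/7.46 = 4.5496

Re(z) = 3.8418, Im(z) = 4.5496


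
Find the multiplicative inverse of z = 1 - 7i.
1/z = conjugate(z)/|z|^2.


|z|^2 = 1+49 = 50
1/z = (1 + 7i)/50

1/z = 0.0200 + 0.1400i


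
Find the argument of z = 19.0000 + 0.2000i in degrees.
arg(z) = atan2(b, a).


Re = 19, Im = 0.2
arg = atan2(0.2, 19) = 0.6031 degrees

arg(z) = 0.6031 degrees


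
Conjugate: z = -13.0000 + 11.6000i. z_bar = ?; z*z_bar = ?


z_bar = -13.0000 - 11.6000i
z*z_bar = (-13)^2 + 11.6^2 = 169 + 134.56 = 303.56

z_bar = -13.0000 - 11.6000i, z*z_bar = 303.56


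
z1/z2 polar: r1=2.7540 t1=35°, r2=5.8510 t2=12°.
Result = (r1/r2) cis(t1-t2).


r = 2.7540 / 5.8510 = 0.4707
theta = 35° - 12° = 23° = 23° (mod 360)

0.4707 cis(23°)


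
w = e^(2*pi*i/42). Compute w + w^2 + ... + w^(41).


With w = e^(2*pi*i/42), all 42 of the 42th roots of unity w^0 = 1, w, ..., w^(41) sum to 0: 1 + w + ... + w^(41) = (1 - w^42)/(1 - w) = 0 since w^42 = 1, w ≠ 1.
Removing the root 1: w + w^2 + ... + w^(41) = 0 - 1 = -1

Sum = -1


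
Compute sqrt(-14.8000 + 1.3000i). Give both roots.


|z| = sqrt(219.04+1.69) = 14.8570
sqrt((|z|+a)/2) = sqrt((14.8570+(-14.8))/2) = sqrt(0.0285) = 0.1688
sqrt((|z|-a)/2) = sqrt((14.8570-(-14.8))/2) = sqrt(14.8285) = 3.8508

±(0.1688 + 3.8508i) i.e. 0.1688 + 3.8508i and -0.1688 - 3.8508i


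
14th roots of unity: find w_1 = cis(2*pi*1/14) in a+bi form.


Angle = 360*1/14 = 25.7143°
a = cos(25.7143°) = 0.9010
b = sin(25.7143°) = 0.4339

0.9010 + 0.4339i


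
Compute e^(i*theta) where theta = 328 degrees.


cos(328°) = 0.8480
sin(328°) = -0.5299

e^(i*328°) = 0.8480 - 0.5299i


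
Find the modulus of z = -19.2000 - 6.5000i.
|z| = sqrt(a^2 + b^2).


|z| = sqrt((-19.2)^2 + (-6.5)^2) = sqrt(368.64 + 42.25) = sqrt(410.89) = 20.2704

|z| = 20.2704


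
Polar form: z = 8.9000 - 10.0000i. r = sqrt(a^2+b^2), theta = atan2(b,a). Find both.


r = sqrt(79.21+100) = sqrt(179.21) = 13.3869
theta = atan2(-10, 8.9) = -48.3309 degrees

r = 13.3869, theta = -48.3309 degrees


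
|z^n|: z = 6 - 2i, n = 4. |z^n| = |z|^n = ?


|z| = sqrt(36+4) = sqrt(40) = 6.3246
|z^4| = |z|^4 = (sqrt(40))^4 = 40^2 = 1600

|z^4| = 1600


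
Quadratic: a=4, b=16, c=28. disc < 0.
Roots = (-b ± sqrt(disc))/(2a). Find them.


disc = 16^2 - 4*4*28 = 256 - 448 = -192
sqrt(|disc|) = sqrt(192) = 13.8564
Real part = -16/(2*4) = -2.0000
Imag part = 13.8564/(2*4) = 1.7321

-2.0000 ± 1.7321i


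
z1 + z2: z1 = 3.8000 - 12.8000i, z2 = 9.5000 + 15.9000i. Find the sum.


Real: 3.8 + 9.5 = 13.3
Imag: -12.8 + 15.9 = 3.1

13.3000 + 3.1000i


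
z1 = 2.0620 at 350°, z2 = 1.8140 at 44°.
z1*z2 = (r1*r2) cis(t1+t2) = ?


r = 2.0620 * 1.8140 = 3.7405
theta = 350° + 44° = 394° = 34° (mod 360)

3.7405 cis(34°)


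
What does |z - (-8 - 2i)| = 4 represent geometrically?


|z - z0| = r is a circle with center z0 and radius r.
Center = (-8, -2), radius = 4

Circle with center (-8, -2) and radius 4


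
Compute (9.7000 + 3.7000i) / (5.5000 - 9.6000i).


Conjugate of z2 = 5.5000 + 9.6000i
Numerator: (9.7000 + 3.7000i)(5.5000 + 9.6000i) = 17.8300 + 113.4700i
Denominator: 5.5^2 + (-9.6)^2 = 122.41
Result = (17.8300 + 113.4700i)/122.41

0.1457 + 0.9270i


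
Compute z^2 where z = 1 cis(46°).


r^2 = 1^2 = 1
n*theta = 2*46° = 92° = 92° (mod 360)
a = 1*cos(92°) = -0.0349
b = 1*sin(92°) = 0.9994

1 cis(92°) = -0.0349 + 0.9994i


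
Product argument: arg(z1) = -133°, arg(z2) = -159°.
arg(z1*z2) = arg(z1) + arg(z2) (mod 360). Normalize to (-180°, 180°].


arg(z1*z2) = -133° - 159° = -292°
Normalized to (-180°, 180°]: 68°

68°


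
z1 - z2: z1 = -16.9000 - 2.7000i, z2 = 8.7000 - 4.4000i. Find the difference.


Real: -16.9 - 8.7 = -25.6
Imag: -2.7 + 4.4 = 1.7

-25.6000 + 1.7000i


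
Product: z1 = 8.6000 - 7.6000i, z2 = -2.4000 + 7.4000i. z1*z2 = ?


Real = 8.6*(-2.4) - (-7.6)*7.4 = -20.64 - (-56.24) = 35.6
Imag = 8.6*7.4 - (2.4)*(-7.6) = 63.64 + 18.24 = 81.88

35.6000 + 81.8800i


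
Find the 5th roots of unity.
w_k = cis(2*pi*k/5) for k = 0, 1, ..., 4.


The 5th roots of unity are cis(360k/5°) for k=0..4
Angle step = 360/5 = 72°
Primitive root: cis(72°)
Primitive root = 0.3090 + 0.9511i

5 roots at angles: 0°, 72°, 144°, 216°, 288°


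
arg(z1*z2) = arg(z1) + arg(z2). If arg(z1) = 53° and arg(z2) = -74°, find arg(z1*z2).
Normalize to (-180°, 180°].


arg(z1*z2) = 53° - 74° = -21°
Normalized to (-180°, 180°]: -21°

-21°


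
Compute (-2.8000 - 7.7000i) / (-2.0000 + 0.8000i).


Conjugate of z2 = -2.0000 - 0.8000i
Numerator: (-2.8000 - 7.7000i)(-2.0000 - 0.8000i) = -0.5600 + 17.6400i
Denominator: (-2)^2 + 0.8^2 = 4.64
Result = (-0.5600 + 17.6400i)/4.64

-0.1207 + 3.8017i


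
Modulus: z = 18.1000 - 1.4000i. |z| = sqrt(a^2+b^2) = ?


|z| = sqrt(18.1^2 + (-1.4)^2) = sqrt(327.61 + 1.96) = sqrt(329.57) = 18.1541

|z| = 18.1541


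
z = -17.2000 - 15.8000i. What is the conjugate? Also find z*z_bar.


z_bar = -17.2000 + 15.8000i
z*z_bar = (-17.2)^2 + (-15.8)^2 = 295.84 + 249.64 = 545.48

z_bar = -17.2000 + 15.8000i, z*z_bar = 545.48


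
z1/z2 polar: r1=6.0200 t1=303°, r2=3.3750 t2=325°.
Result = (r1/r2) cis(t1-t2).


r = 6.0200 / 3.3750 = 1.7837
theta = 303° - 325° = -22° = 338° (mod 360)

1.7837 cis(338°)


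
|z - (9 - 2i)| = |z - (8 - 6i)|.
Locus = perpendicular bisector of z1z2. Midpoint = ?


Equal distances means the locus is the perpendicular bisector of z1 and z2.
Midpoint = ((9+8)/2, (-2+(-6))/2) = (8.5000, -4.0000)

Perpendicular bisector through (8.5000, -4.0000)


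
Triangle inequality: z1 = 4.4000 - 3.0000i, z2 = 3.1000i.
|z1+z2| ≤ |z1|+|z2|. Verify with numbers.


|z1| = sqrt(4.4^2 + (-3)^2) = sqrt(28.36) = 5.3254
|z2| = sqrt(0^2 + 3.1^2) = sqrt(9.61) = 3.1000
z1+z2 = 4.4000 + 0.1000i
|z1+z2| = sqrt(19.37) = 4.4011
|z1|+|z2| = 5.3254 + 3.1000 = 8.4254

|z1+z2| = 4.4011 ≤ |z1|+|z2| = 8.4254 (verified)


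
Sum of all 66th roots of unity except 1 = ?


With w = e^(2*pi*i/66), all 66 of the 66th roots of unity w^0 = 1, w, ..., w^(65) sum to 0: 1 + w + ... + w^(65) = (1 - w^66)/(1 - w) = 0 since w^66 = 1, w ≠ 1.
Removing the root 1: w + w^2 + ... + w^(65) = 0 - 1 = -1

Sum = -1


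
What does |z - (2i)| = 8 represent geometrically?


|z - z0| = r is a circle with center z0 and radius r.
Center = (0, 2), radius = 8

Circle with center (0, 2) and radius 8


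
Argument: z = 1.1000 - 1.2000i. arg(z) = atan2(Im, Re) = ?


Re = 1.1, Im = -1.2
arg = atan2(-1.2, 1.1) = -47.4896 degrees

arg(z) = -47.4896 degrees


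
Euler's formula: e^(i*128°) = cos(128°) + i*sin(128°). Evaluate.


cos(128°) = -0.6157
sin(128°) = 0.7880

e^(i*128°) = -0.6157 + 0.7880i


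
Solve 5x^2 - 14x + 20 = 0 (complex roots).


disc = (-14)^2 - 4*5*20 = 196 - 400 = -204
sqrt(|disc|) = sqrt(204) = 14.2829
Real part = 14/(2*5) = 1.4000
Imag part = 14.2829/(2*5) = 1.4283

1.4000 ± 1.4283i


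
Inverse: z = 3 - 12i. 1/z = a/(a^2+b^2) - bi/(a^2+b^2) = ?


|z|^2 = 9+144 = 153
1/z = (3 + 12i)/153

1/z = 0.0196 + 0.0784i


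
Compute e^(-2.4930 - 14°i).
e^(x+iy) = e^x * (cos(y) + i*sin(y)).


e^-2.4930 = 0.0827
cos(-14°) = 0.9703
sin(-14°) = -0.2419
Real = 0.0827*0.9703 = 0.0802
Imag = 0.0827*(-0.2419) = -0.0200

0.0802 - 0.0200i


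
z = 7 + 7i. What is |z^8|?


|z| = sqrt(49+49) = sqrt(98) = 9.8995
|z^8| = |z|^8 = (sqrt(98))^8 = 98^4 = 92236816

|z^8| = 92236816


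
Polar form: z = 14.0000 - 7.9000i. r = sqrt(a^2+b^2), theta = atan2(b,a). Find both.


r = sqrt(196+62.41) = sqrt(258.41) = 16.0751
theta = atan2(-7.9, 14) = -29.4354 degrees

r = 16.0751, theta = -29.4354 degrees


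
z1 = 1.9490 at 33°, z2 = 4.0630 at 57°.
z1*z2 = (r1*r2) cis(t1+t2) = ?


r = 1.9490 * 4.0630 = 7.9188
theta = 33° + 57° = 90° = 90° (mod 360)

7.9188 cis(90°)


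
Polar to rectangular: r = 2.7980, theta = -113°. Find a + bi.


a = 2.7980*cos(-113°) = 2.7980*(-0.39073) = -1.0933
b = 2.7980*sin(-113°) = 2.7980*(-0.9205) = -2.5756

-1.0933 - 2.5756i


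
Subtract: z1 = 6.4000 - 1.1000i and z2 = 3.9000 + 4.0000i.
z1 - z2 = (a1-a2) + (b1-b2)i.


Real: 6.4 - 3.9 = 2.5
Imag: -1.1 - 4 = -5.1

2.5000 - 5.1000i


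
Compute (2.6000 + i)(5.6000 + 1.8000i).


Real = 2.6*5.6 - 1*1.8 = 14.56 - 1.8 = 12.76
Imag = 2.6*1.8 + 5.6*1 = 4.68 + 5.6 = 10.28

12.7600 + 10.2800i


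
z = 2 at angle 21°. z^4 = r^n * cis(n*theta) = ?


r^4 = 2^4 = 16
n*theta = 4*21° = 84° = 84° (mod 360)
a = 16*cos(84°) = 1.6725
b = 16*sin(84°) = 15.9124

16 cis(84°) = 1.6725 + 15.9124i


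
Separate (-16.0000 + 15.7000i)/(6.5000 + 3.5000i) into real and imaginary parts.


Multiply by conjugate: (-16.0000 + 15.7000i)(6.5000 - 3.5000i) / (6.5^2 + 3.5^2)
Numerator real = -16*6.5 + 15.7*3.5 = -49.05
Numerator imag = 15.7*6.5 - (-16)*3.5 = 158.05
Denominator = 54.5
Re(z) = -49.05/54.5 = -0.9000
Im(z) = 158.05/54.5 = 2.9000

Re(z) = -0.9000, Im(z) = 2.9000


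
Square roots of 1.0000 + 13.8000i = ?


|z| = sqrt(1+190.44) = 13.8362
sqrt((|z|+a)/2) = sqrt((13.8362+1)/2) = sqrt(7.4181) = 2.7236
sqrt((|z|-a)/2) = sqrt((13.8362-1)/2) = sqrt(6.4181) = 2.5334

±(2.7236 + 2.5334i) i.e. 2.7236 + 2.5334i and -2.7236 - 2.5334i


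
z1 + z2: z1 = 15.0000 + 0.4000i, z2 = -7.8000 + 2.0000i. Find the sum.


Real: 15 - 7.8 = 7.2
Imag: 0.4 + 2 = 2.4

7.2000 + 2.4000i


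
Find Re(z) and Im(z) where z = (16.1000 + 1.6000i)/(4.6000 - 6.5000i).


Multiply by conjugate: (16.1000 + 1.6000i)(4.6000 + 6.5000i) / (4.6^2 + (-6.5)^2)
Numerator real = 16.1*4.6 + 1.6*(-6.5) = 63.66
Numerator imag = 1.6*4.6 - 16.1*(-6.5) = 112.01
Denominator = 63.41
Re(z) = 63.66/63.41 = 1.0039
Im(z) = 112.01/63.41 = 1.7664

Re(z) = 1.0039, Im(z) = 1.7664


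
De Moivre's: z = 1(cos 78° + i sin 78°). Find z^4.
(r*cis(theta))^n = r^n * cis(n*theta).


r^4 = 1^4 = 1
n*theta = 4*78° = 312° = 312° (mod 360)
a = 1*cos(312°) = 0.6691
b = 1*sin(312°) = -0.7431

1 cis(312°) = 0.6691 - 0.7431i


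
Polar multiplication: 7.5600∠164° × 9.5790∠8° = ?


r = 7.5600 * 9.5790 = 72.4172
theta = 164° + 8° = 172° = 172° (mod 360)

72.4172 cis(172°)


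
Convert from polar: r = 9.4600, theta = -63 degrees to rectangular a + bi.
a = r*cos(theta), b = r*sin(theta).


a = 9.4600*cos(-63°) = 9.4600*0.454 = 4.2948
b = 9.4600*sin(-63°) = 9.4600*(-0.891) = -8.4289

4.2948 - 8.4289i


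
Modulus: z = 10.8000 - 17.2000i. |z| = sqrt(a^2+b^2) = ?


|z| = sqrt(10.8^2 + (-17.2)^2) = sqrt(116.64 + 295.84) = sqrt(412.48) = 20.3096

|z| = 20.3096


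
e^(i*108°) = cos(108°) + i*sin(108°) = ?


cos(108°) = -0.3090
sin(108°) = 0.9511

e^(i*108°) = -0.3090 + 0.9511i


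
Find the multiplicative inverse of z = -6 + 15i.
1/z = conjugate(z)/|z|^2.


|z|^2 = 36+225 = 261
1/z = (-6 - 15i)/261

1/z = -0.0230 - 0.0575i


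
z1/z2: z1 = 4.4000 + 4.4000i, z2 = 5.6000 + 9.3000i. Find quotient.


Conjugate of z2 = 5.6000 - 9.3000i
Numerator: (4.4000 + 4.4000i)(5.6000 - 9.3000i) = 65.5600 - 16.2800i
Denominator: 5.6^2 + 9.3^2 = 117.85
Result = (65.5600 - 16.2800i)/117.85

0.5563 - 0.1381i


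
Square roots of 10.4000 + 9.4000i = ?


|z| = sqrt(108.16+88.36) = 14.0186
sqrt((|z|+a)/2) = sqrt((14.0186+10.4)/2) = sqrt(12.2093) = 3.4942
sqrt((|z|-a)/2) = sqrt((14.0186-10.4)/2) = sqrt(1.8093) = 1.3451

±(3.4942 + 1.3451i) i.e. 3.4942 + 1.3451i and -3.4942 - 1.3451i


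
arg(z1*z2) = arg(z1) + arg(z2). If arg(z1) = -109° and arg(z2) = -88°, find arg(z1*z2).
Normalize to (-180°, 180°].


arg(z1*z2) = -109° - 88° = -197°
Normalized to (-180°, 180°]: 163°

163°


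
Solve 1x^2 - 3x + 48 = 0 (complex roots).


disc = (-3)^2 - 4*1*48 = 9 - 192 = -183
sqrt(|disc|) = sqrt(183) = 13.5277
Real part = 3/(2*1) = 1.5000
Imag part = 13.5277/(2*1) = 6.7639

1.5000 ± 6.7639i


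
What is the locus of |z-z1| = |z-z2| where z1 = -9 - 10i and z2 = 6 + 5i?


Equal distances means the locus is the perpendicular bisector of z1 and z2.
Midpoint = ((-9+6)/2, (-10+5)/2) = (-1.5000, -2.5000)

Perpendicular bisector through (-1.5000, -2.5000)


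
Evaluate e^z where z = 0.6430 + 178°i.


e^0.6430 = 1.9022
cos(178°) = -0.99939
sin(178°) = 0.0349
Real = 1.9022*(-0.99939) = -1.9010
Imag = 1.9022*0.0349 = 0.0664

-1.9010 + 0.0664i


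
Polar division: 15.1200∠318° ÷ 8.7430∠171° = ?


r = 15.1200 / 8.7430 = 1.7294
theta = 318° - 171° = 147° = 147° (mod 360)

1.7294 cis(147°)


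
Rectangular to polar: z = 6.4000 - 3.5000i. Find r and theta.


r = sqrt(40.96+12.25) = sqrt(53.21) = 7.2945
theta = atan2(-3.5, 6.4) = -28.6731 degrees

r = 7.2945, theta = -28.6731 degrees


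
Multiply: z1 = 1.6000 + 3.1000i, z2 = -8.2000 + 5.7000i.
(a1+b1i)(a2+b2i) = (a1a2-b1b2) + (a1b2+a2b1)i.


Real = 1.6*(-8.2) - 3.1*5.7 = -13.12 - 17.67 = -30.79
Imag = 1.6*5.7 - (8.2)*3.1 = 9.12 - (25.42) = -16.3

-30.7900 - 16.3000i


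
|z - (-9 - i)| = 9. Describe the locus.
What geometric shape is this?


|z - z0| = r is a circle with center z0 and radius r.
Center = (-9, -1), radius = 9

Circle with center (-9, -1) and radius 9


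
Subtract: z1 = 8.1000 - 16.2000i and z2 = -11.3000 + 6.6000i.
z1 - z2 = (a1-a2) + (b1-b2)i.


Real: 8.1 + 11.3 = 19.4
Imag: -16.2 - 6.6 = -22.8

19.4000 - 22.8000i


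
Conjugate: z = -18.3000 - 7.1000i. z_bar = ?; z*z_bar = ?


z_bar = -18.3000 + 7.1000i
z*z_bar = (-18.3)^2 + (-7.1)^2 = 334.89 + 50.41 = 385.3

z_bar = -18.3000 + 7.1000i, z*z_bar = 385.3


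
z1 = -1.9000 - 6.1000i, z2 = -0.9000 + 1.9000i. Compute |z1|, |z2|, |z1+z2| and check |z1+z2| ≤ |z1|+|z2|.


|z1| = sqrt((-1.9)^2 + (-6.1)^2) = sqrt(40.82) = 6.3891
|z2| = sqrt((-0.9)^2 + 1.9^2) = sqrt(4.42) = 2.1024
z1+z2 = -2.8000 - 4.2000i
|z1+z2| = sqrt(25.48) = 5.0478
|z1|+|z2| = 6.3891 + 2.1024 = 8.4915

|z1+z2| = 5.0478 ≤ |z1|+|z2| = 8.4915 (verified)


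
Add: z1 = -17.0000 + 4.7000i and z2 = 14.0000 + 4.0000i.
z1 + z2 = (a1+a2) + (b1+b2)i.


Real: -17 + 14 = -3
Imag: 4.7 + 4 = 8.7

-3.0000 + 8.7000i


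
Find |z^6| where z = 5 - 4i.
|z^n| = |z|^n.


|z| = sqrt(25+16) = sqrt(41) = 6.4031
|z^6| = |z|^6 = (sqrt(41))^6 = 41^3 = 68921

|z^6| = 68921


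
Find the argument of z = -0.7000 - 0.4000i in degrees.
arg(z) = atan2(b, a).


Re = -0.7, Im = -0.4
arg = atan2(-0.4, -0.7) = -150.2551 degrees

arg(z) = -150.2551 degrees


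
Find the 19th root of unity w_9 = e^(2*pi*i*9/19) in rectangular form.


Angle = 360*9/19 = 170.5263°
a = cos(170.5263°) = -0.9864
b = sin(170.5263°) = 0.1646

-0.9864 + 0.1646i


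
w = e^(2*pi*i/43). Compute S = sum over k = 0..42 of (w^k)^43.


The roots are w_k = w^k with w = e^(2*pi*i/43), and (w^k)^43 = (w^43)^k.
So S = 1 + u + u^2 + ... + u^(42) with u = w^43.
43 = 1*43 + 0, so 43 is a multiple of 43 and u = (w^43)^1 = 1.
Every one of the 43 terms equals 1: S = 43

S = 43


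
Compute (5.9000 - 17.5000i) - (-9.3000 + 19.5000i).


Real: 5.9 + 9.3 = 15.2
Imag: -17.5 - 19.5 = -37

15.2000 - 37.0000i


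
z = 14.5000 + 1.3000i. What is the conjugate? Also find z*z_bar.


z_bar = 14.5000 - 1.3000i
z*z_bar = 14.5^2 + 1.3^2 = 210.25 + 1.69 = 211.94

z_bar = 14.5000 - 1.3000i, z*z_bar = 211.94


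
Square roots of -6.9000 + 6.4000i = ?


|z| = sqrt(47.61+40.96) = 9.4112
sqrt((|z|+a)/2) = sqrt((9.4112+(-6.9))/2) = sqrt(1.2556) = 1.1205
sqrt((|z|-a)/2) = sqrt((9.4112-(-6.9))/2) = sqrt(8.1556) = 2.8558

±(1.1205 + 2.8558i) i.e. 1.1205 + 2.8558i and -1.1205 - 2.8558i


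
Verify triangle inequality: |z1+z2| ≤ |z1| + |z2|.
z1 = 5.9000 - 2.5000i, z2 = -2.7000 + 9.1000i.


|z1| = sqrt(5.9^2 + (-2.5)^2) = sqrt(41.06) = 6.4078
|z2| = sqrt((-2.7)^2 + 9.1^2) = sqrt(90.1) = 9.4921
z1+z2 = 3.2000 + 6.6000i
|z1+z2| = sqrt(53.8) = 7.3348
|z1|+|z2| = 6.4078 + 9.4921 = 15.8999

|z1+z2| = 7.3348 ≤ |z1|+|z2| = 15.8999 (verified)


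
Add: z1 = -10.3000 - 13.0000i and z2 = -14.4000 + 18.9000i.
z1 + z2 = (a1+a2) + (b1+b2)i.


Real: -10.3 - 14.4 = -24.7
Imag: -13 + 18.9 = 5.9

-24.7000 + 5.9000i


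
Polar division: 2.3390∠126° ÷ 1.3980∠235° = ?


r = 2.3390 / 1.3980 = 1.6731
theta = 126° - 235° = -109° = 251° (mod 360)

1.6731 cis(251°)


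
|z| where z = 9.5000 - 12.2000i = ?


|z| = sqrt(9.5^2 + (-12.2)^2) = sqrt(90.25 + 148.84) = sqrt(239.09) = 15.4625

|z| = 15.4625


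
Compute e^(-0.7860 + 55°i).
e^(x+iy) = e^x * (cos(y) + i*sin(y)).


e^-0.7860 = 0.4557
cos(55°) = 0.5736
sin(55°) = 0.8192
Real = 0.4557*0.5736 = 0.2614
Imag = 0.4557*0.8192 = 0.3733

0.2614 + 0.3733i


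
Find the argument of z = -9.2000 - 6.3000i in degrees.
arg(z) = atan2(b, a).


Re = -9.2, Im = -6.3
arg = atan2(-6.3, -9.2) = -145.5973 degrees

arg(z) = -145.5973 degrees


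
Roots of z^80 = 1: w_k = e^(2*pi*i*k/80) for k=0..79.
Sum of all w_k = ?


The sum of all 80th roots of unity is 0.
Geometric series: (1 - w^80)/(1 - w) = (1-1)/(1-w) = 0 since w^80 = 1, w ≠ 1.
Alternatively: coefficient of z^79 in z^80 - 1 is 0.

0


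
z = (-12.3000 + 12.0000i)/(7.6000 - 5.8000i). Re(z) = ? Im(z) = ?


Multiply by conjugate: (-12.3000 + 12.0000i)(7.6000 + 5.8000i) / (7.6^2 + (-5.8)^2)
Numerator real = -12.3*7.6 + 12*(-5.8) = -163.08
Numerator imag = 12*7.6 - (-12.3)*(-5.8) = 19.86
Denominator = 91.4
Re(z) = -163.08/91.4 = -1.7842
Im(z) = 19.86/91.4 = 0.2173

Re(z) = -1.7842, Im(z) = 0.2173


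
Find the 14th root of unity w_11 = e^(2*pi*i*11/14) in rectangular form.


Angle = 360*11/14 = 282.8571°
a = cos(282.8571°) = 0.2225
b = sin(282.8571°) = -0.9749

0.2225 - 0.9749i


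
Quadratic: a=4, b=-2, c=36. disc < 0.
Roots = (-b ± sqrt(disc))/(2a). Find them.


disc = (-2)^2 - 4*4*36 = 4 - 576 = -572
sqrt(|disc|) = sqrt(572) = 23.9165
Real part = 2/(2*4) = 0.2500
Imag part = 23.9165/(2*4) = 2.9896

0.2500 ± 2.9896i


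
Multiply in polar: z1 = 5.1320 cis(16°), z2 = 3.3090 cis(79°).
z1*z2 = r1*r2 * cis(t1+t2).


r = 5.1320 * 3.3090 = 16.9818
theta = 16° + 79° = 95° = 95° (mod 360)

16.9818 cis(95°)


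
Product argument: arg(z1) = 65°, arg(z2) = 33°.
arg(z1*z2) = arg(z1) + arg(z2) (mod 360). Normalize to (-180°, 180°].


arg(z1*z2) = 65° + 33° = 98°
Normalized to (-180°, 180°]: 98°

98°


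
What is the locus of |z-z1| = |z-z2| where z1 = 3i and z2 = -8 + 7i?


Equal distances means the locus is the perpendicular bisector of z1 and z2.
Midpoint = ((0+(-8))/2, (3+7)/2) = (-4.0000, 5.0000)

Perpendicular bisector through (-4.0000, 5.0000)


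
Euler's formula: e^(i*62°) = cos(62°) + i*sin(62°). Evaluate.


cos(62°) = 0.4695
sin(62°) = 0.8829

e^(i*62°) = 0.4695 + 0.8829i


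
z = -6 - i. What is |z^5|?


|z| = sqrt(36+1) = sqrt(37) = 6.0828
|z^5| = |z|^5 = (sqrt(37))^5 = 37^2 * sqrt(37) = 1369*sqrt(37)

|z^5| = 1369*sqrt(37) ≈ 8327.3019


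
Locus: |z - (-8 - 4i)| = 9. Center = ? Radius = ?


|z - z0| = r is a circle with center z0 and radius r.
Center = (-8, -4), radius = 9

Circle with center (-8, -4) and radius 9


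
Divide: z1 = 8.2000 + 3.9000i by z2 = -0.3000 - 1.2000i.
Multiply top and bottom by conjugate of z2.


Conjugate of z2 = -0.3000 + 1.2000i
Numerator: (8.2000 + 3.9000i)(-0.3000 + 1.2000i) = -7.1400 + 8.6700i
Denominator: (-0.3)^2 + (-1.2)^2 = 1.53
Result = (-7.1400 + 8.6700i)/1.53

-4.6667 + 5.6667i


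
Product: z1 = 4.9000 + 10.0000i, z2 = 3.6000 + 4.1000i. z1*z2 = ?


Real = 4.9*3.6 - 10*4.1 = 17.64 - 41 = -23.36
Imag = 4.9*4.1 + 3.6*10 = 20.09 + 36 = 56.09

-23.3600 + 56.0900i


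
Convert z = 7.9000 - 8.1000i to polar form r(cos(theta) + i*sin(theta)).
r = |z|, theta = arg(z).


r = sqrt(62.41+65.61) = sqrt(128.02) = 11.3146
theta = atan2(-8.1, 7.9) = -45.7162 degrees

r = 11.3146, theta = -45.7162 degrees


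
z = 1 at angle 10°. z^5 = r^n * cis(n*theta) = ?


r^5 = 1^5 = 1
n*theta = 5*10° = 50° = 50° (mod 360)
a = 1*cos(50°) = 0.6428
b = 1*sin(50°) = 0.7660

1 cis(50°) = 0.6428 + 0.7660i


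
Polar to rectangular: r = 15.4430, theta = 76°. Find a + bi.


a = 15.4430*cos(76°) = 15.4430*0.24192 = 3.7360
b = 15.4430*sin(76°) = 15.4430*0.9703 = 14.9843

3.7360 + 14.9843i


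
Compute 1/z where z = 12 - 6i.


|z|^2 = 144+36 = 180
1/z = (12 + 6i)/180

1/z = 0.0667 + 0.0333i


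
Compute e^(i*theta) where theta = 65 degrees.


cos(65°) = 0.4226
sin(65°) = 0.9063

e^(i*65°) = 0.4226 + 0.9063i


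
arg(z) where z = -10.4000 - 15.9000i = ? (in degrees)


Re = -10.4, Im = -15.9
arg = atan2(-15.9, -10.4) = -123.1882 degrees

arg(z) = -123.1882 degrees


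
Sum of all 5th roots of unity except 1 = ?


With w = e^(2*pi*i/5), all 5 of the 5th roots of unity w^0 = 1, w, ..., w^(4) sum to 0: 1 + w + ... + w^(4) = (1 - w^5)/(1 - w) = 0 since w^5 = 1, w ≠ 1.
Removing the root 1: w + w^2 + ... + w^(4) = 0 - 1 = -1

Sum = -1


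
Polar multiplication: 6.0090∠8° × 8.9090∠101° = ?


r = 6.0090 * 8.9090 = 53.5342
theta = 8° + 101° = 109° = 109° (mod 360)

53.5342 cis(109°)


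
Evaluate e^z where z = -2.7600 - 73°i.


e^-2.7600 = 0.0633
cos(-73°) = 0.2924
sin(-73°) = -0.9563
Real = 0.0633*0.2924 = 0.0185
Imag = 0.0633*(-0.9563) = -0.0605

0.0185 - 0.0605i


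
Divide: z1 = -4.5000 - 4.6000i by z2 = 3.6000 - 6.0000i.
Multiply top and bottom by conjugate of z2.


Conjugate of z2 = 3.6000 + 6.0000i
Numerator: (-4.5000 - 4.6000i)(3.6000 + 6.0000i) = 11.4000 - 43.5600i
Denominator: 3.6^2 + (-6)^2 = 48.96
Result = (11.4000 - 43.5600i)/48.96

0.2328 - 0.8897i


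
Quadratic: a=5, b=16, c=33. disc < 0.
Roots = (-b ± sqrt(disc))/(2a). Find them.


disc = 16^2 - 4*5*33 = 256 - 660 = -404
sqrt(|disc|) = sqrt(404) = 20.0998
Real part = -16/(2*5) = -1.6000
Imag part = 20.0998/(2*5) = 2.0100

-1.6000 ± 2.0100i


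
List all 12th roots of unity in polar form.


The 12th roots of unity are cis(360k/12°) for k=0..11
Angle step = 360/12 = 30°
Primitive root: cis(30°)
Primitive root = 0.8660 + 0.5000i

12 roots at angles: 0°, 30°, 60°, 90°, 120°, 150°, 180°, 210°, 240°, 270°, 300°, 330°


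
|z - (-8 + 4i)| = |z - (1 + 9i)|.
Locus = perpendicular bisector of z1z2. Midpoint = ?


Equal distances means the locus is the perpendicular bisector of z1 and z2.
Midpoint = ((-8+1)/2, (4+9)/2) = (-3.5000, 6.5000)

Perpendicular bisector through (-3.5000, 6.5000)


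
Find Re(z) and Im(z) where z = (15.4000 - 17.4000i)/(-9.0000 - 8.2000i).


Multiply by conjugate: (15.4000 - 17.4000i)(-9.0000 + 8.2000i) / ((-9)^2 + (-8.2)^2)
Numerator real = 15.4*(-9) - (17.4)*(-8.2) = 4.08
Numerator imag = -17.4*(-9) - 15.4*(-8.2) = 282.88
Denominator = 148.24
Re(z) = 4.08/148.24 = 0.0275
Im(z) = 282.88/148.24 = 1.9083

Re(z) = 0.0275, Im(z) = 1.9083


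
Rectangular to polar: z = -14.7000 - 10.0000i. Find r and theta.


r = sqrt(216.09+100) = sqrt(316.09) = 17.7789
theta = atan2(-10, -14.7) = -145.7736 degrees

r = 17.7789, theta = -145.7736 degrees


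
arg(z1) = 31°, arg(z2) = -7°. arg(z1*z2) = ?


arg(z1*z2) = 31° - 7° = 24°
Normalized to (-180°, 180°]: 24°

24°


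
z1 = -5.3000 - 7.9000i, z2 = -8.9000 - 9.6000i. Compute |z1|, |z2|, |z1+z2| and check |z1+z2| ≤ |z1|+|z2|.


|z1| = sqrt((-5.3)^2 + (-7.9)^2) = sqrt(90.5) = 9.5131
|z2| = sqrt((-8.9)^2 + (-9.6)^2) = sqrt(171.37) = 13.0908
z1+z2 = -14.2000 - 17.5000i
|z1+z2| = sqrt(507.89) = 22.5364
|z1|+|z2| = 9.5131 + 13.0908 = 22.6039

|z1+z2| = 22.5364 ≤ |z1|+|z2| = 22.6039 (verified)


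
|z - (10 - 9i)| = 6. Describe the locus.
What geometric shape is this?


|z - z0| = r is a circle with center z0 and radius r.
Center = (10, -9), radius = 6

Circle with center (10, -9) and radius 6


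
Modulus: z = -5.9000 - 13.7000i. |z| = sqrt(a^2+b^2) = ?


|z| = sqrt((-5.9)^2 + (-13.7)^2) = sqrt(34.81 + 187.69) = sqrt(222.5) = 14.9164

|z| = 14.9164


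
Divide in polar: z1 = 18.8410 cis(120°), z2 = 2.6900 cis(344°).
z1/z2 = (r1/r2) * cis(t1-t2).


r = 18.8410 / 2.6900 = 7.0041
theta = 120° - 344° = -224° = 136° (mod 360)

7.0041 cis(136°)


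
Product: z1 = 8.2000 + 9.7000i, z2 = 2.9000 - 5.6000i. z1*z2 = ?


Real = 8.2*2.9 - 9.7*(-5.6) = 23.78 - (-54.32) = 78.1
Imag = 8.2*(-5.6) + 2.9*9.7 = -45.92 + 28.13 = -17.79

78.1000 - 17.7900i


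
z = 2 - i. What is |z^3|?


|z| = sqrt(4+1) = sqrt(5) = 2.2361
|z^3| = |z|^3 = (sqrt(5))^3 = 5*sqrt(5)

|z^3| = 5*sqrt(5) ≈ 11.1803


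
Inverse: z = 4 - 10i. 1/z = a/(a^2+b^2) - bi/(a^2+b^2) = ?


|z|^2 = 16+100 = 116
1/z = (4 + 10i)/116

1/z = 0.0345 + 0.0862i


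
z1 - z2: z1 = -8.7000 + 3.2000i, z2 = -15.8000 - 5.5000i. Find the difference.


Real: -8.7 + 15.8 = 7.1
Imag: 3.2 + 5.5 = 8.7

7.1000 + 8.7000i


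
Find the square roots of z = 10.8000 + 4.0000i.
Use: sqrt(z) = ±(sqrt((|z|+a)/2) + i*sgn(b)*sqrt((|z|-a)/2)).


|z| = sqrt(116.64+16) = 11.5169
sqrt((|z|+a)/2) = sqrt((11.5169+10.8)/2) = sqrt(11.1585) = 3.3404
sqrt((|z|-a)/2) = sqrt((11.5169-10.8)/2) = sqrt(0.3585) = 0.5987

±(3.3404 + 0.5987i) i.e. 3.3404 + 0.5987i and -3.3404 - 0.5987i


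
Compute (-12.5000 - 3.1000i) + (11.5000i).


Real: -12.5 + 0 = -12.5
Imag: -3.1 + 11.5 = 8.4

-12.5000 + 8.4000i


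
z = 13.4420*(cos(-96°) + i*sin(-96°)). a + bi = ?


a = 13.4420*cos(-96°) = 13.4420*(-0.10453) = -1.4051
b = 13.4420*sin(-96°) = 13.4420*(-0.994522) = -13.3684

-1.4051 - 13.3684i


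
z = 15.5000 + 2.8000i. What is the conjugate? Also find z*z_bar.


z_bar = 15.5000 - 2.8000i
z*z_bar = 15.5^2 + 2.8^2 = 240.25 + 7.84 = 248.09

z_bar = 15.5000 - 2.8000i, z*z_bar = 248.09


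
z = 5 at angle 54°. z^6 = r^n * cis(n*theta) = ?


r^6 = 5^6 = 15625
n*theta = 6*54° = 324° = 324° (mod 360)
a = 15625*cos(324°) = 12640.8905
b = 15625*sin(324°) = -9184.1446

15625 cis(324°) = 12640.8905 - 9184.1446i


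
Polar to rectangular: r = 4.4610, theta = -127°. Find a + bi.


a = 4.4610*cos(-127°) = 4.4610*(-0.60182) = -2.6847
b = 4.4610*sin(-127°) = 4.4610*(-0.79864) = -3.5627

-2.6847 - 3.5627i


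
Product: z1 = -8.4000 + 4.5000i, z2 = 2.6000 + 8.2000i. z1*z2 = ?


Real = -8.4*2.6 - 4.5*8.2 = -21.84 - 36.9 = -58.74
Imag = -8.4*8.2 + 2.6*4.5 = -68.88 + 11.7 = -57.18

-58.7400 - 57.1800i


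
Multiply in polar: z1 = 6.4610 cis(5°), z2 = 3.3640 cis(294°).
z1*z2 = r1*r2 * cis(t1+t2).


r = 6.4610 * 3.3640 = 21.7348
theta = 5° + 294° = 299° = 299° (mod 360)

21.7348 cis(299°)


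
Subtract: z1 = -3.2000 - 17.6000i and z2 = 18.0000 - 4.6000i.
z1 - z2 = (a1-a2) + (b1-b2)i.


Real: -3.2 - 18 = -21.2
Imag: -17.6 + 4.6 = -13

-21.2000 - 13.0000i


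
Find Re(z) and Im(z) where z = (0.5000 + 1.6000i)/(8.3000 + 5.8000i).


Multiply by conjugate: (0.5000 + 1.6000i)(8.3000 - 5.8000i) / (8.3^2 + 5.8^2)
Numerator real = 0.5*8.3 + 1.6*5.8 = 13.43
Numerator imag = 1.6*8.3 - 0.5*5.8 = 10.38
Denominator = 102.53
Re(z) = 13.43/102.53 = 0.1310
Im(z) = 10.38/102.53 = 0.1012

Re(z) = 0.1310, Im(z) = 0.1012


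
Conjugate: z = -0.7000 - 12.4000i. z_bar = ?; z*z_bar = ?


z_bar = -0.7000 + 12.4000i
z*z_bar = (-0.7)^2 + (-12.4)^2 = 0.49 + 153.76 = 154.25

z_bar = -0.7000 + 12.4000i, z*z_bar = 154.25


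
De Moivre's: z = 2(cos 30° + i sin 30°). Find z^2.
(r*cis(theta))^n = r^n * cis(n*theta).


r^2 = 2^2 = 4
n*theta = 2*30° = 60° = 60° (mod 360)
a = 4*cos(60°) = 2.0000
b = 4*sin(60°) = 3.4641

4 cis(60°) = 2.0000 + 3.4641i


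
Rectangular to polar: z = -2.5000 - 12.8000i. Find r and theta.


r = sqrt(6.25+163.84) = sqrt(170.09) = 13.0419
theta = atan2(-12.8, -2.5) = -101.0515 degrees

r = 13.0419, theta = -101.0515 degrees


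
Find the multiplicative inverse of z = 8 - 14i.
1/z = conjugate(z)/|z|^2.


|z|^2 = 64+196 = 260
1/z = (8 + 14i)/260

1/z = 0.0308 + 0.0538i


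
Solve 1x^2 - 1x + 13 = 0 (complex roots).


disc = (-1)^2 - 4*1*13 = 1 - 52 = -51
sqrt(|disc|) = sqrt(51) = 7.1414
Real part = 1/(2*1) = 0.5000
Imag part = 7.1414/(2*1) = 3.5707

0.5000 ± 3.5707i


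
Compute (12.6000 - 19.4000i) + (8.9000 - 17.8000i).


Real: 12.6 + 8.9 = 21.5
Imag: -19.4 - 17.8 = -37.2

21.5000 - 37.2000i


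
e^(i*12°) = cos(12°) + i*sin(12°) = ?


cos(12°) = 0.9781
sin(12°) = 0.2079

e^(i*12°) = 0.9781 + 0.2079i


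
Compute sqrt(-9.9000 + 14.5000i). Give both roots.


|z| = sqrt(98.01+210.25) = 17.5573
sqrt((|z|+a)/2) = sqrt((17.5573+(-9.9))/2) = sqrt(3.8287) = 1.9567
sqrt((|z|-a)/2) = sqrt((17.5573-(-9.9))/2) = sqrt(13.7287) = 3.7052

±(1.9567 + 3.7052i) i.e. 1.9567 + 3.7052i and -1.9567 - 3.7052i


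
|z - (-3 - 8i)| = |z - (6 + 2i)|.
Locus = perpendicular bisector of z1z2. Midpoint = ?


Equal distances means the locus is the perpendicular bisector of z1 and z2.
Midpoint = ((-3+6)/2, (-8+2)/2) = (1.5000, -3.0000)

Perpendicular bisector through (1.5000, -3.0000)


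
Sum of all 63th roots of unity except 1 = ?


With w = e^(2*pi*i/63), all 63 of the 63th roots of unity w^0 = 1, w, ..., w^(62) sum to 0: 1 + w + ... + w^(62) = (1 - w^63)/(1 - w) = 0 since w^63 = 1, w ≠ 1.
Removing the root 1: w + w^2 + ... + w^(62) = 0 - 1 = -1

Sum = -1


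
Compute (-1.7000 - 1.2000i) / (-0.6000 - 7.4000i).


Conjugate of z2 = -0.6000 + 7.4000i
Numerator: (-1.7000 - 1.2000i)(-0.6000 + 7.4000i) = 9.9000 - 11.8600i
Denominator: (-0.6)^2 + (-7.4)^2 = 55.12
Result = (9.9000 - 11.8600i)/55.12

0.1796 - 0.2152i


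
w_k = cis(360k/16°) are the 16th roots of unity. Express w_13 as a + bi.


Angle = 360*13/16 = 292.5°
a = cos(292.5°) = 0.3827
b = sin(292.5°) = -0.9239

0.3827 - 0.9239i


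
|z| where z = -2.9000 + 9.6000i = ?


|z| = sqrt((-2.9)^2 + 9.6^2) = sqrt(8.41 + 92.16) = sqrt(100.57) = 10.0285

|z| = 10.0285


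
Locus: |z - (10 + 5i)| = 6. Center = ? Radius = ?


|z - z0| = r is a circle with center z0 and radius r.
Center = (10, 5), radius = 6

Circle with center (10, 5) and radius 6


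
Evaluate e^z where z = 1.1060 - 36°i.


e^1.1060 = 3.0222
cos(-36°) = 0.809
sin(-36°) = -0.5878
Real = 3.0222*0.809 = 2.4450
Imag = 3.0222*(-0.5878) = -1.7764

2.4450 - 1.7764i


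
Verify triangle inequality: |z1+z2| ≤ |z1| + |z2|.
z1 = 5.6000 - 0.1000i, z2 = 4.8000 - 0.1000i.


|z1| = sqrt(5.6^2 + (-0.1)^2) = sqrt(31.37) = 5.6009
|z2| = sqrt(4.8^2 + (-0.1)^2) = sqrt(23.05) = 4.8010
z1+z2 = 10.4000 - 0.2000i
|z1+z2| = sqrt(108.2) = 10.4019
|z1|+|z2| = 5.6009 + 4.8010 = 10.4019

|z1+z2| = 10.4019 ≤ |z1|+|z2| = 10.4019 (verified)


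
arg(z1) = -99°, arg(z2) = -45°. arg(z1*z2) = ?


arg(z1*z2) = -99° - 45° = -144°
Normalized to (-180°, 180°]: -144°

-144°


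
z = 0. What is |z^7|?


|z| = sqrt(0+0) = sqrt(0) = 0
|z^7| = |z|^7 = 0^7 = 0

|z^7| = 0


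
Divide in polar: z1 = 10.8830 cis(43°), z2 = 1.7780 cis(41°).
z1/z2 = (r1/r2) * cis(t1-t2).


r = 10.8830 / 1.7780 = 6.1209
theta = 43° - 41° = 2° = 2° (mod 360)

6.1209 cis(2°)


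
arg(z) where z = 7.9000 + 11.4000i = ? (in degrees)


Re = 7.9, Im = 11.4
arg = atan2(11.4, 7.9) = 55.2787 degrees

arg(z) = 55.2787 degrees


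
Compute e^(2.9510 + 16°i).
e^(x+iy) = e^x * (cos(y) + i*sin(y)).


e^2.9510 = 19.1251
cos(16°) = 0.96126
sin(16°) = 0.27564
Real = 19.1251*0.96126 = 18.3842
Imag = 19.1251*0.27564 = 5.2716

18.3842 + 5.2716i


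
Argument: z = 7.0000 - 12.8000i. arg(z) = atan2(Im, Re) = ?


Re = 7, Im = -12.8
arg = atan2(-12.8, 7) = -61.3269 degrees

arg(z) = -61.3269 degrees
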